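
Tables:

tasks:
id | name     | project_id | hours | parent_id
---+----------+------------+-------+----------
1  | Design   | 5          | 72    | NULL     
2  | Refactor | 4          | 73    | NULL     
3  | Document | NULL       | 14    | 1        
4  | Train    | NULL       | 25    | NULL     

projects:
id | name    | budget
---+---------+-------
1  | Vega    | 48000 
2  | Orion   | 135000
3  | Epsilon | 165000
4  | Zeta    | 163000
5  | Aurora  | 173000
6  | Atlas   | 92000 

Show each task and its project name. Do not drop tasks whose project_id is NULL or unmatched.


LEFT JOIN keeps every row from tasks (the left table); where project_id has no match in projects, the project columns become NULL. Walk through each task:
  - task 1 (Design): project_id=5 -> matches Aurora
  - task 2 (Refactor): project_id=4 -> matches Zeta
  - task 3 (Document): project_id=NULL, no match -> kept with NULL
  - task 4 (Train): project_id=NULL, no match -> kept with NULL
All 4 rows appear; 2 have NULL project.

SQL:
SELECT a.name, b.name AS project
FROM tasks a
LEFT JOIN projects b ON a.project_id = b.id

Result:
name     | project
---------+--------
Design   | Aurora 
Refactor | Zeta   
Document | NULL   
Train    | NULL   


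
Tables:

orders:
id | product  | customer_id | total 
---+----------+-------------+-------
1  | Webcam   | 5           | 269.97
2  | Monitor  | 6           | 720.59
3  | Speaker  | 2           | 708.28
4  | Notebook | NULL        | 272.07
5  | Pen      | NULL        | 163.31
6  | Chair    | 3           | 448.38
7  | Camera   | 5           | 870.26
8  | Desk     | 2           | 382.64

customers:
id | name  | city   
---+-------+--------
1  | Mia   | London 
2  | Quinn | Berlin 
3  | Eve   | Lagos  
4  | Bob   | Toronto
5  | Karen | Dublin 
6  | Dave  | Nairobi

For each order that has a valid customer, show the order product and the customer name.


INNER JOIN keeps only orders rows whose customer_id matches an id in customers. Walk through each order:
  - order 1 (Webcam): customer_id=5 -> matches Karen
  - order 2 (Monitor): customer_id=6 -> matches Dave
  - order 3 (Speaker): customer_id=2 -> matches Quinn
  - order 4 (Notebook): customer_id=NULL, no match -> dropped
  - order 5 (Pen): customer_id=NULL, no match -> dropped
  - order 6 (Chair): customer_id=3 -> matches Eve
  - order 7 (Camera): customer_id=5 -> matches Karen
  - order 8 (Desk): customer_id=2 -> matches Quinn
So 2 of 8 rows are dropped.

SQL:
SELECT a.product, b.name AS customer
FROM orders a
INNER JOIN customers b ON a.customer_id = b.id

Result:
product | customer
--------+---------
Webcam  | Karen   
Monitor | Dave    
Speaker | Quinn   
Chair   | Eve     
Camera  | Karen   
Desk    | Quinn   


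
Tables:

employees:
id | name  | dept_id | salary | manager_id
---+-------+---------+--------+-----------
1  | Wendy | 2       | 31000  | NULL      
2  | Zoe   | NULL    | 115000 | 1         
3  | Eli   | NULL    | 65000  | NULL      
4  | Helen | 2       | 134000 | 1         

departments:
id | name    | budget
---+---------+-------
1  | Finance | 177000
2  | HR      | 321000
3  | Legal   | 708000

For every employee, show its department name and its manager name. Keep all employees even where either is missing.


Two LEFT JOINs from the same base table employees: one to departments via dept_id, one to employees itself via manager_id. Both are LEFT so every employee is preserved.
Match against departments:
  - employee 1 (Wendy): dept_id=2 -> matches HR
  - employee 2 (Zoe): dept_id=NULL, no match -> kept with NULL
  - employee 3 (Eli): dept_id=NULL, no match -> kept with NULL
  - employee 4 (Helen): dept_id=2 -> matches HR
Match against employees (self):
  - employee 1 (Wendy): manager_id=NULL -> NULL
  - employee 2 (Zoe): manager_id=1 -> Wendy
  - employee 3 (Eli): manager_id=NULL -> NULL
  - employee 4 (Helen): manager_id=1 -> Wendy

SQL:
SELECT a.name, b.name AS department, c.name AS manager
FROM employees a
LEFT JOIN departments b ON a.dept_id = b.id
LEFT JOIN employees c ON a.manager_id = c.id

Result:
name  | department | manager
------+------------+--------
Wendy | HR         | NULL   
Zoe   | NULL       | Wendy  
Eli   | NULL       | NULL   
Helen | HR         | Wendy  


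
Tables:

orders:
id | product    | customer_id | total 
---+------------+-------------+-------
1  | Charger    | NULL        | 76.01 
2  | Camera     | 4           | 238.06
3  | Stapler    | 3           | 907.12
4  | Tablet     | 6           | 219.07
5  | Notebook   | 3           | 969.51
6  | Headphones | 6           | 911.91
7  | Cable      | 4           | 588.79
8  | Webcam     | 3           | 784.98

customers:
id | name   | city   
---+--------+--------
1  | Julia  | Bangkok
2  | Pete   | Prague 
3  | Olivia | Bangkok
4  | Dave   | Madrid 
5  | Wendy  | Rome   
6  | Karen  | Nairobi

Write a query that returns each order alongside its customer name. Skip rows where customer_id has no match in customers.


INNER JOIN keeps only orders rows whose customer_id matches an id in customers. Walk through each order:
  - order 1 (Charger): customer_id=NULL, no match -> dropped
  - order 2 (Camera): customer_id=4 -> matches Dave
  - order 3 (Stapler): customer_id=3 -> matches Olivia
  - order 4 (Tablet): customer_id=6 -> matches Karen
  - order 5 (Notebook): customer_id=3 -> matches Olivia
  - order 6 (Headphones): customer_id=6 -> matches Karen
  - order 7 (Cable): customer_id=4 -> matches Dave
  - order 8 (Webcam): customer_id=3 -> matches Olivia
So 1 of 8 rows is dropped.

SQL:
SELECT a.product, b.name AS customer
FROM orders a
INNER JOIN customers b ON a.customer_id = b.id

Result:
product    | customer
-----------+---------
Camera     | Dave    
Stapler    | Olivia  
Tablet     | Karen   
Notebook   | Olivia  
Headphones | Karen   
Cable      | Dave    
Webcam     | Olivia  


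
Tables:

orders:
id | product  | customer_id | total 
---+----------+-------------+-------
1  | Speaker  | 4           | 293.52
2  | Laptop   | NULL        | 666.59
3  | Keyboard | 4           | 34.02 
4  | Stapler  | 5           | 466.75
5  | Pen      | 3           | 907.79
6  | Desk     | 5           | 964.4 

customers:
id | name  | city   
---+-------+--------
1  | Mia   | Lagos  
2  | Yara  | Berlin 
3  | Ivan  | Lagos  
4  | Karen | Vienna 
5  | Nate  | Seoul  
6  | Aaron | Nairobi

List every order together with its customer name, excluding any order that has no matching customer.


INNER JOIN keeps only orders rows whose customer_id matches an id in customers. Walk through each order:
  - order 1 (Speaker): customer_id=4 -> matches Karen
  - order 2 (Laptop): customer_id=NULL, no match -> dropped
  - order 3 (Keyboard): customer_id=4 -> matches Karen
  - order 4 (Stapler): customer_id=5 -> matches Nate
  - order 5 (Pen): customer_id=3 -> matches Ivan
  - order 6 (Desk): customer_id=5 -> matches Nate
So 1 of 6 rows is dropped.

SQL:
SELECT a.product, b.name AS customer
FROM orders a
INNER JOIN customers b ON a.customer_id = b.id

Result:
product  | customer
---------+---------
Speaker  | Karen   
Keyboard | Karen   
Stapler  | Nate    
Pen      | Ivan    
Desk     | Nate    


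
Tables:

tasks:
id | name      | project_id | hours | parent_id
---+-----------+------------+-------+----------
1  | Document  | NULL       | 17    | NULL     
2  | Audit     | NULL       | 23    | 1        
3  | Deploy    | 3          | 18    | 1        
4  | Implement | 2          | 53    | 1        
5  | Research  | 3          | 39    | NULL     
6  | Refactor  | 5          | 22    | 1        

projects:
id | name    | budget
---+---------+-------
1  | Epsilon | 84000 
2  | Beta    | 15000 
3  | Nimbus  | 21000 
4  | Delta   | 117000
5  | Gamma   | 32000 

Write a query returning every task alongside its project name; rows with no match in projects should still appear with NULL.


LEFT JOIN keeps every row from tasks (the left table); where project_id has no match in projects, the project columns become NULL. Walk through each task:
  - task 1 (Document): project_id=NULL, no match -> kept with NULL
  - task 2 (Audit): project_id=NULL, no match -> kept with NULL
  - task 3 (Deploy): project_id=3 -> matches Nimbus
  - task 4 (Implement): project_id=2 -> matches Beta
  - task 5 (Research): project_id=3 -> matches Nimbus
  - task 6 (Refactor): project_id=5 -> matches Gamma
All 6 rows appear; 2 have NULL project.

SQL:
SELECT a.name, b.name AS project
FROM tasks a
LEFT JOIN projects b ON a.project_id = b.id

Result:
name      | project
----------+--------
Document  | NULL   
Audit     | NULL   
Deploy    | Nimbus 
Implement | Beta   
Research  | Nimbus 
Refactor  | Gamma  


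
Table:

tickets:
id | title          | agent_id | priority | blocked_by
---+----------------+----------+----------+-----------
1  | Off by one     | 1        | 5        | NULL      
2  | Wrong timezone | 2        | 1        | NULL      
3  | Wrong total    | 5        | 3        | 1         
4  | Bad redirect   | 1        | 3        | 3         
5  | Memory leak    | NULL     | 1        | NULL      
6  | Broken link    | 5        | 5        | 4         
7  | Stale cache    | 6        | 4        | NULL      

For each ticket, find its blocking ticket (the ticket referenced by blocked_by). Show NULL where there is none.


This is a self-join: tickets is joined to a second copy of itself, matching each row's blocked_by to another row's id. Use LEFT JOIN so rows with blocked_by=NULL are kept.
  - ticket 1 (Off by one): blocked_by=NULL -> NULL
  - ticket 2 (Wrong timezone): blocked_by=NULL -> NULL
  - ticket 3 (Wrong total): blocked_by=1 -> Off by one
  - ticket 4 (Bad redirect): blocked_by=3 -> Wrong total
  - ticket 5 (Memory leak): blocked_by=NULL -> NULL
  - ticket 6 (Broken link): blocked_by=4 -> Bad redirect
  - ticket 7 (Stale cache): blocked_by=NULL -> NULL

SQL:
SELECT a.title AS item, b.title AS blocked_by
FROM tickets a
LEFT JOIN tickets b ON a.blocked_by = b.id

Result:
item           | blocked_by  
---------------+-------------
Off by one     | NULL        
Wrong timezone | NULL        
Wrong total    | Off by one  
Bad redirect   | Wrong total 
Memory leak    | NULL        
Broken link    | Bad redirect
Stale cache    | NULL        


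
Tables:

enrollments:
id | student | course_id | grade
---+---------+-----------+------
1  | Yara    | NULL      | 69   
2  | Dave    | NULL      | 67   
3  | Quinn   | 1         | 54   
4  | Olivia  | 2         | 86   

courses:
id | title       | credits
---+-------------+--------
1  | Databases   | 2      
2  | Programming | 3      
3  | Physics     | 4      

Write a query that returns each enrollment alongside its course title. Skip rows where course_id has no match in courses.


INNER JOIN keeps only enrollments rows whose course_id matches an id in courses. Walk through each enrollment:
  - enrollment 1 (Yara): course_id=NULL, no match -> dropped
  - enrollment 2 (Dave): course_id=NULL, no match -> dropped
  - enrollment 3 (Quinn): course_id=1 -> matches Databases
  - enrollment 4 (Olivia): course_id=2 -> matches Programming
So 2 of 4 rows are dropped.

SQL:
SELECT a.student, b.title AS course
FROM enrollments a
INNER JOIN courses b ON a.course_id = b.id

Result:
student | course     
--------+------------
Quinn   | Databases  
Olivia  | Programming


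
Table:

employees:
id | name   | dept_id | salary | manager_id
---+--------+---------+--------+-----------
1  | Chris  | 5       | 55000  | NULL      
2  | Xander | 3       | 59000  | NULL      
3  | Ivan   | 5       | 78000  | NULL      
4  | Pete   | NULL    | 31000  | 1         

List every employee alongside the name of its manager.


This is a self-join: employees is joined to a second copy of itself, matching each row's manager_id to another row's id. Use LEFT JOIN so rows with manager_id=NULL are kept.
  - employee 1 (Chris): manager_id=NULL -> NULL
  - employee 2 (Xander): manager_id=NULL -> NULL
  - employee 3 (Ivan): manager_id=NULL -> NULL
  - employee 4 (Pete): manager_id=1 -> Chris

SQL:
SELECT a.name AS item, b.name AS manager
FROM employees a
LEFT JOIN employees b ON a.manager_id = b.id

Result:
item   | manager
-------+--------
Chris  | NULL   
Xander | NULL   
Ivan   | NULL   
Pete   | Chris  


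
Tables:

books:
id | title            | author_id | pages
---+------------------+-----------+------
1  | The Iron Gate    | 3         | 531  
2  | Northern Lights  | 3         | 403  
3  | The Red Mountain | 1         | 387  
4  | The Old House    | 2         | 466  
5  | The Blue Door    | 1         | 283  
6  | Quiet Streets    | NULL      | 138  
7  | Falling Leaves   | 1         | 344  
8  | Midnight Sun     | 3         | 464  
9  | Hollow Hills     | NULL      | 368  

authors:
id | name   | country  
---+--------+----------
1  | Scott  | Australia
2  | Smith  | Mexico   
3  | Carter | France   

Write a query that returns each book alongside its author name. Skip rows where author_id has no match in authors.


INNER JOIN keeps only books rows whose author_id matches an id in authors. Walk through each book:
  - book 1 (The Iron Gate): author_id=3 -> matches Carter
  - book 2 (Northern Lights): author_id=3 -> matches Carter
  - book 3 (The Red Mountain): author_id=1 -> matches Scott
  - book 4 (The Old House): author_id=2 -> matches Smith
  - book 5 (The Blue Door): author_id=1 -> matches Scott
  - book 6 (Quiet Streets): author_id=NULL, no match -> dropped
  - book 7 (Falling Leaves): author_id=1 -> matches Scott
  - book 8 (Midnight Sun): author_id=3 -> matches Carter
  - book 9 (Hollow Hills): author_id=NULL, no match -> dropped
So 2 of 9 rows are dropped.

SQL:
SELECT a.title, b.name AS author
FROM books a
INNER JOIN authors b ON a.author_id = b.id

Result:
title            | author
-----------------+-------
The Iron Gate    | Carter
Northern Lights  | Carter
The Red Mountain | Scott 
The Old House    | Smith 
The Blue Door    | Scott 
Falling Leaves   | Scott 
Midnight Sun     | Carter


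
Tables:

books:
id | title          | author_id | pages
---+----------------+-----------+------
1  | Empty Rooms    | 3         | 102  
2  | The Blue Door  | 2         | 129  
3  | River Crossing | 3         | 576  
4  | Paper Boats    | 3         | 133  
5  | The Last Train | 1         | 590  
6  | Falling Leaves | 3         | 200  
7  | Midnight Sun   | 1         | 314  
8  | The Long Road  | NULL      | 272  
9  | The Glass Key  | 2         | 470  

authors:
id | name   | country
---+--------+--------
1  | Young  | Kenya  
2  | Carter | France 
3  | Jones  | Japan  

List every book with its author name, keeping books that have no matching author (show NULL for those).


LEFT JOIN keeps every row from books (the left table); where author_id has no match in authors, the author columns become NULL. Walk through each book:
  - book 1 (Empty Rooms): author_id=3 -> matches Jones
  - book 2 (The Blue Door): author_id=2 -> matches Carter
  - book 3 (River Crossing): author_id=3 -> matches Jones
  - book 4 (Paper Boats): author_id=3 -> matches Jones
  - book 5 (The Last Train): author_id=1 -> matches Young
  - book 6 (Falling Leaves): author_id=3 -> matches Jones
  - book 7 (Midnight Sun): author_id=1 -> matches Young
  - book 8 (The Long Road): author_id=NULL, no match -> kept with NULL
  - book 9 (The Glass Key): author_id=2 -> matches Carter
All 9 rows appear; 1 has NULL author.

SQL:
SELECT a.title, b.name AS author
FROM books a
LEFT JOIN authors b ON a.author_id = b.id

Result:
title          | author
---------------+-------
Empty Rooms    | Jones 
The Blue Door  | Carter
River Crossing | Jones 
Paper Boats    | Jones 
The Last Train | Young 
Falling Leaves | Jones 
Midnight Sun   | Young 
The Long Road  | NULL  
The Glass Key  | Carter


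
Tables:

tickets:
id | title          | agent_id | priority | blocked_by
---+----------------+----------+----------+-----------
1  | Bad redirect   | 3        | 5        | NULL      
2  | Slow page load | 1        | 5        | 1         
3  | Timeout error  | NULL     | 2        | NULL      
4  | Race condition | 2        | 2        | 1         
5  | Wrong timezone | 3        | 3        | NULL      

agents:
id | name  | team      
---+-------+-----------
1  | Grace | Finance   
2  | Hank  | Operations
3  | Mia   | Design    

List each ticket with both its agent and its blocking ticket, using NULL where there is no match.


Two LEFT JOINs from the same base table tickets: one to agents via agent_id, one to tickets itself via blocked_by. Both are LEFT so every ticket is preserved.
Match against agents:
  - ticket 1 (Bad redirect): agent_id=3 -> matches Mia
  - ticket 2 (Slow page load): agent_id=1 -> matches Grace
  - ticket 3 (Timeout error): agent_id=NULL, no match -> kept with NULL
  - ticket 4 (Race condition): agent_id=2 -> matches Hank
  - ticket 5 (Wrong timezone): agent_id=3 -> matches Mia
Match against tickets (self):
  - ticket 1 (Bad redirect): blocked_by=NULL -> NULL
  - ticket 2 (Slow page load): blocked_by=1 -> Bad redirect
  - ticket 3 (Timeout error): blocked_by=NULL -> NULL
  - ticket 4 (Race condition): blocked_by=1 -> Bad redirect
  - ticket 5 (Wrong timezone): blocked_by=NULL -> NULL

SQL:
SELECT a.title, b.name AS agent, c.title AS blocked_by
FROM tickets a
LEFT JOIN agents b ON a.agent_id = b.id
LEFT JOIN tickets c ON a.blocked_by = c.id

Result:
title          | agent | blocked_by  
---------------+-------+-------------
Bad redirect   | Mia   | NULL        
Slow page load | Grace | Bad redirect
Timeout error  | NULL  | NULL        
Race condition | Hank  | Bad redirect
Wrong timezone | Mia   | NULL        


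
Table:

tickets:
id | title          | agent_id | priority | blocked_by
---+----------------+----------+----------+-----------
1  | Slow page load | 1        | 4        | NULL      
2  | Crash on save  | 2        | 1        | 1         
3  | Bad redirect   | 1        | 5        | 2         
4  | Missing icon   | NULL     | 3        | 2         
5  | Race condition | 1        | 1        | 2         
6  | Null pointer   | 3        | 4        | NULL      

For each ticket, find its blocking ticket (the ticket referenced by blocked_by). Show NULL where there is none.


This is a self-join: tickets is joined to a second copy of itself, matching each row's blocked_by to another row's id. Use LEFT JOIN so rows with blocked_by=NULL are kept.
  - ticket 1 (Slow page load): blocked_by=NULL -> NULL
  - ticket 2 (Crash on save): blocked_by=1 -> Slow page load
  - ticket 3 (Bad redirect): blocked_by=2 -> Crash on save
  - ticket 4 (Missing icon): blocked_by=2 -> Crash on save
  - ticket 5 (Race condition): blocked_by=2 -> Crash on save
  - ticket 6 (Null pointer): blocked_by=NULL -> NULL

SQL:
SELECT a.title AS item, b.title AS blocked_by
FROM tickets a
LEFT JOIN tickets b ON a.blocked_by = b.id

Result:
item           | blocked_by    
---------------+---------------
Slow page load | NULL          
Crash on save  | Slow page load
Bad redirect   | Crash on save 
Missing icon   | Crash on save 
Race condition | Crash on save 
Null pointer   | NULL          


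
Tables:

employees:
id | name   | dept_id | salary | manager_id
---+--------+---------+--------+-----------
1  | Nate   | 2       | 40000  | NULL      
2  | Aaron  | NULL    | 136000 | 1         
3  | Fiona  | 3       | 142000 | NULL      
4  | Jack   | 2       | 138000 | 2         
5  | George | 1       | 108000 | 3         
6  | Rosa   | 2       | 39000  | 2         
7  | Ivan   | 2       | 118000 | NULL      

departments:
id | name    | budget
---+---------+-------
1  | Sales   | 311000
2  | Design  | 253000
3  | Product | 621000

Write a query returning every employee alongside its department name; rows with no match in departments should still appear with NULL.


LEFT JOIN keeps every row from employees (the left table); where dept_id has no match in departments, the department columns become NULL. Walk through each employee:
  - employee 1 (Nate): dept_id=2 -> matches Design
  - employee 2 (Aaron): dept_id=NULL, no match -> kept with NULL
  - employee 3 (Fiona): dept_id=3 -> matches Product
  - employee 4 (Jack): dept_id=2 -> matches Design
  - employee 5 (George): dept_id=1 -> matches Sales
  - employee 6 (Rosa): dept_id=2 -> matches Design
  - employee 7 (Ivan): dept_id=2 -> matches Design
All 7 rows appear; 1 has NULL department.

SQL:
SELECT a.name, b.name AS department
FROM employees a
LEFT JOIN departments b ON a.dept_id = b.id

Result:
name   | department
-------+-----------
Nate   | Design    
Aaron  | NULL      
Fiona  | Product   
Jack   | Design    
George | Sales     
Rosa   | Design    
Ivan   | Design    


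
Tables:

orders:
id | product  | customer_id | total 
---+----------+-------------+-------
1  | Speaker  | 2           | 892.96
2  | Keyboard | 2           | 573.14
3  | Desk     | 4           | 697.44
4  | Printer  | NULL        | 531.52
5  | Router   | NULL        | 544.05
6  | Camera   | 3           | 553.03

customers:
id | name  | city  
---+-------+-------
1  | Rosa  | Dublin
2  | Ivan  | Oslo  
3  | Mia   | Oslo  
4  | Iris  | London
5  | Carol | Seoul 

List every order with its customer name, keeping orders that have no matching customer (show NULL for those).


LEFT JOIN keeps every row from orders (the left table); where customer_id has no match in customers, the customer columns become NULL. Walk through each order:
  - order 1 (Speaker): customer_id=2 -> matches Ivan
  - order 2 (Keyboard): customer_id=2 -> matches Ivan
  - order 3 (Desk): customer_id=4 -> matches Iris
  - order 4 (Printer): customer_id=NULL, no match -> kept with NULL
  - order 5 (Router): customer_id=NULL, no match -> kept with NULL
  - order 6 (Camera): customer_id=3 -> matches Mia
All 6 rows appear; 2 have NULL customer.

SQL:
SELECT a.product, b.name AS customer
FROM orders a
LEFT JOIN customers b ON a.customer_id = b.id

Result:
product  | customer
---------+---------
Speaker  | Ivan    
Keyboard | Ivan    
Desk     | Iris    
Printer  | NULL    
Router   | NULL    
Camera   | Mia     


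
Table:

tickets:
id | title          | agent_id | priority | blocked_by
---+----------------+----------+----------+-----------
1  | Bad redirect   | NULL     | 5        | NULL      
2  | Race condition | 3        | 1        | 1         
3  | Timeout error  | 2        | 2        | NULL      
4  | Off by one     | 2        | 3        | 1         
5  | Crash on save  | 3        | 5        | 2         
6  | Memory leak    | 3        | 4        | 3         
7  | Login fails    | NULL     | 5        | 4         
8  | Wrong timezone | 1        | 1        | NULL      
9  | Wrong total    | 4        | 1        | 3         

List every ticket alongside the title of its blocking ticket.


This is a self-join: tickets is joined to a second copy of itself, matching each row's blocked_by to another row's id. Use LEFT JOIN so rows with blocked_by=NULL are kept.
  - ticket 1 (Bad redirect): blocked_by=NULL -> NULL
  - ticket 2 (Race condition): blocked_by=1 -> Bad redirect
  - ticket 3 (Timeout error): blocked_by=NULL -> NULL
  - ticket 4 (Off by one): blocked_by=1 -> Bad redirect
  - ticket 5 (Crash on save): blocked_by=2 -> Race condition
  - ticket 6 (Memory leak): blocked_by=3 -> Timeout error
  - ticket 7 (Login fails): blocked_by=4 -> Off by one
  - ticket 8 (Wrong timezone): blocked_by=NULL -> NULL
  - ticket 9 (Wrong total): blocked_by=3 -> Timeout error

SQL:
SELECT a.title AS item, b.title AS blocked_by
FROM tickets a
LEFT JOIN tickets b ON a.blocked_by = b.id

Result:
item           | blocked_by    
---------------+---------------
Bad redirect   | NULL          
Race condition | Bad redirect  
Timeout error  | NULL          
Off by one     | Bad redirect  
Crash on save  | Race condition
Memory leak    | Timeout error 
Login fails    | Off by one    
Wrong timezone | NULL          
Wrong total    | Timeout error 


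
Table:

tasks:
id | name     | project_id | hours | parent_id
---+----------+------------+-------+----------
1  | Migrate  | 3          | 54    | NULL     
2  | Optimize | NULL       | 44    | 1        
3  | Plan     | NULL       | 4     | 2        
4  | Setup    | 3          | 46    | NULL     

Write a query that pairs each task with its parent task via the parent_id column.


This is a self-join: tasks is joined to a second copy of itself, matching each row's parent_id to another row's id. Use LEFT JOIN so rows with parent_id=NULL are kept.
  - task 1 (Migrate): parent_id=NULL -> NULL
  - task 2 (Optimize): parent_id=1 -> Migrate
  - task 3 (Plan): parent_id=2 -> Optimize
  - task 4 (Setup): parent_id=NULL -> NULL

SQL:
SELECT a.name AS item, b.name AS parent
FROM tasks a
LEFT JOIN tasks b ON a.parent_id = b.id

Result:
item     | parent  
---------+---------
Migrate  | NULL    
Optimize | Migrate 
Plan     | Optimize
Setup    | NULL    


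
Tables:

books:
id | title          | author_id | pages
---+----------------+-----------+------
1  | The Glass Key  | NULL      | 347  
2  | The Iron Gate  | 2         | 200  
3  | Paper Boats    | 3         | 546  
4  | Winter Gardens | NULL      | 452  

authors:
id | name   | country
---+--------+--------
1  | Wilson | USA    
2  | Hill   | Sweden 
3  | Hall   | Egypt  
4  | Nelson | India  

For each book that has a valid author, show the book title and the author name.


INNER JOIN keeps only books rows whose author_id matches an id in authors. Walk through each book:
  - book 1 (The Glass Key): author_id=NULL, no match -> dropped
  - book 2 (The Iron Gate): author_id=2 -> matches Hill
  - book 3 (Paper Boats): author_id=3 -> matches Hall
  - book 4 (Winter Gardens): author_id=NULL, no match -> dropped
So 2 of 4 rows are dropped.

SQL:
SELECT a.title, b.name AS author
FROM books a
INNER JOIN authors b ON a.author_id = b.id

Result:
title         | author
--------------+-------
The Iron Gate | Hill  
Paper Boats   | Hall  


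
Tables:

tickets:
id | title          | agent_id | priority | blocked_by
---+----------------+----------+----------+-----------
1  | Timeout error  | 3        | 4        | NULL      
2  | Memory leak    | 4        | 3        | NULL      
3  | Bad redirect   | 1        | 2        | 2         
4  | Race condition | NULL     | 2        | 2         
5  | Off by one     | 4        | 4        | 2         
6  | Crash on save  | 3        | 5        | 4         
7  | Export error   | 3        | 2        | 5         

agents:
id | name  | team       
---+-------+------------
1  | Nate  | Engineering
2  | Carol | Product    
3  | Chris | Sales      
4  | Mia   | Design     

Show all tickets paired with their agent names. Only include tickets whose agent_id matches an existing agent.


INNER JOIN keeps only tickets rows whose agent_id matches an id in agents. Walk through each ticket:
  - ticket 1 (Timeout error): agent_id=3 -> matches Chris
  - ticket 2 (Memory leak): agent_id=4 -> matches Mia
  - ticket 3 (Bad redirect): agent_id=1 -> matches Nate
  - ticket 4 (Race condition): agent_id=NULL, no match -> dropped
  - ticket 5 (Off by one): agent_id=4 -> matches Mia
  - ticket 6 (Crash on save): agent_id=3 -> matches Chris
  - ticket 7 (Export error): agent_id=3 -> matches Chris
So 1 of 7 rows is dropped.

SQL:
SELECT a.title, b.name AS agent
FROM tickets a
INNER JOIN agents b ON a.agent_id = b.id

Result:
title         | agent
--------------+------
Timeout error | Chris
Memory leak   | Mia  
Bad redirect  | Nate 
Off by one    | Mia  
Crash on save | Chris
Export error  | Chris


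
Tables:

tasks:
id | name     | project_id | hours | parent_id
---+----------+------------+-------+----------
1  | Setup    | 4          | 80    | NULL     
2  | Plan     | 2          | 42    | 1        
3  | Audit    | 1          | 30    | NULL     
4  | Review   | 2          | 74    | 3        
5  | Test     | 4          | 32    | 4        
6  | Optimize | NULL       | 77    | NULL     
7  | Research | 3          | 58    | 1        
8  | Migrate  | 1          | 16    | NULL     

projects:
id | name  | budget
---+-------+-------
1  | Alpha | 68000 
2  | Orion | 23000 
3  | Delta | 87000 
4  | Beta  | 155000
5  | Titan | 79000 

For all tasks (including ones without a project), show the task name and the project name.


LEFT JOIN keeps every row from tasks (the left table); where project_id has no match in projects, the project columns become NULL. Walk through each task:
  - task 1 (Setup): project_id=4 -> matches Beta
  - task 2 (Plan): project_id=2 -> matches Orion
  - task 3 (Audit): project_id=1 -> matches Alpha
  - task 4 (Review): project_id=2 -> matches Orion
  - task 5 (Test): project_id=4 -> matches Beta
  - task 6 (Optimize): project_id=NULL, no match -> kept with NULL
  - task 7 (Research): project_id=3 -> matches Delta
  - task 8 (Migrate): project_id=1 -> matches Alpha
All 8 rows appear; 1 has NULL project.

SQL:
SELECT a.name, b.name AS project
FROM tasks a
LEFT JOIN projects b ON a.project_id = b.id

Result:
name     | project
---------+--------
Setup    | Beta   
Plan     | Orion  
Audit    | Alpha  
Review   | Orion  
Test     | Beta   
Optimize | NULL   
Research | Delta  
Migrate  | Alpha  


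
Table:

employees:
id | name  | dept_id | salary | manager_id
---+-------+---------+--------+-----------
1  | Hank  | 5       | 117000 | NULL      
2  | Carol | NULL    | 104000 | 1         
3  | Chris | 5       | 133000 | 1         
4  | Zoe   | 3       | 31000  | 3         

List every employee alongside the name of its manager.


This is a self-join: employees is joined to a second copy of itself, matching each row's manager_id to another row's id. Use LEFT JOIN so rows with manager_id=NULL are kept.
  - employee 1 (Hank): manager_id=NULL -> NULL
  - employee 2 (Carol): manager_id=1 -> Hank
  - employee 3 (Chris): manager_id=1 -> Hank
  - employee 4 (Zoe): manager_id=3 -> Chris

SQL:
SELECT a.name AS item, b.name AS manager
FROM employees a
LEFT JOIN employees b ON a.manager_id = b.id

Result:
item  | manager
------+--------
Hank  | NULL   
Carol | Hank   
Chris | Hank   
Zoe   | Chris  


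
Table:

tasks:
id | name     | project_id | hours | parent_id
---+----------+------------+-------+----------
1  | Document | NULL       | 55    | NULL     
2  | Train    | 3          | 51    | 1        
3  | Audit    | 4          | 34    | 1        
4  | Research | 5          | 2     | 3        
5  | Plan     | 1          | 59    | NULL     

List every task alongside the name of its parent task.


This is a self-join: tasks is joined to a second copy of itself, matching each row's parent_id to another row's id. Use LEFT JOIN so rows with parent_id=NULL are kept.
  - task 1 (Document): parent_id=NULL -> NULL
  - task 2 (Train): parent_id=1 -> Document
  - task 3 (Audit): parent_id=1 -> Document
  - task 4 (Research): parent_id=3 -> Audit
  - task 5 (Plan): parent_id=NULL -> NULL

SQL:
SELECT a.name AS item, b.name AS parent
FROM tasks a
LEFT JOIN tasks b ON a.parent_id = b.id

Result:
item     | parent  
---------+---------
Document | NULL    
Train    | Document
Audit    | Document
Research | Audit   
Plan     | NULL    


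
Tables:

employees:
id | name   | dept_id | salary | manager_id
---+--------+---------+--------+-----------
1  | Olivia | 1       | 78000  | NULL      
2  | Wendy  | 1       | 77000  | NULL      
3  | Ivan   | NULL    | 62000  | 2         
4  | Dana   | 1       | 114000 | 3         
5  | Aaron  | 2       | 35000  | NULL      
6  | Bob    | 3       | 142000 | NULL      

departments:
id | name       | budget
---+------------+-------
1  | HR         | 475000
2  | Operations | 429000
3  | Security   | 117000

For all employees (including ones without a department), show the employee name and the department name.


LEFT JOIN keeps every row from employees (the left table); where dept_id has no match in departments, the department columns become NULL. Walk through each employee:
  - employee 1 (Olivia): dept_id=1 -> matches HR
  - employee 2 (Wendy): dept_id=1 -> matches HR
  - employee 3 (Ivan): dept_id=NULL, no match -> kept with NULL
  - employee 4 (Dana): dept_id=1 -> matches HR
  - employee 5 (Aaron): dept_id=2 -> matches Operations
  - employee 6 (Bob): dept_id=3 -> matches Security
All 6 rows appear; 1 has NULL department.

SQL:
SELECT a.name, b.name AS department
FROM employees a
LEFT JOIN departments b ON a.dept_id = b.id

Result:
name   | department
-------+-----------
Olivia | HR        
Wendy  | HR        
Ivan   | NULL      
Dana   | HR        
Aaron  | Operations
Bob    | Security  


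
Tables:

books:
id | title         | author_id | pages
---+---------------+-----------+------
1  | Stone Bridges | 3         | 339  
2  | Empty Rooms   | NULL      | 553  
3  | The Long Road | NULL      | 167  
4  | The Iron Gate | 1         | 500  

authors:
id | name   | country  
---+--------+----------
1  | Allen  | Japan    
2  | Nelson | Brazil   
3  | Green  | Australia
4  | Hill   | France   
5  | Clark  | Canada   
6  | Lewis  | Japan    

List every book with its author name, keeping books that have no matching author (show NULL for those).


LEFT JOIN keeps every row from books (the left table); where author_id has no match in authors, the author columns become NULL. Walk through each book:
  - book 1 (Stone Bridges): author_id=3 -> matches Green
  - book 2 (Empty Rooms): author_id=NULL, no match -> kept with NULL
  - book 3 (The Long Road): author_id=NULL, no match -> kept with NULL
  - book 4 (The Iron Gate): author_id=1 -> matches Allen
All 4 rows appear; 2 have NULL author.

SQL:
SELECT a.title, b.name AS author
FROM books a
LEFT JOIN authors b ON a.author_id = b.id

Result:
title         | author
--------------+-------
Stone Bridges | Green 
Empty Rooms   | NULL  
The Long Road | NULL  
The Iron Gate | Allen 


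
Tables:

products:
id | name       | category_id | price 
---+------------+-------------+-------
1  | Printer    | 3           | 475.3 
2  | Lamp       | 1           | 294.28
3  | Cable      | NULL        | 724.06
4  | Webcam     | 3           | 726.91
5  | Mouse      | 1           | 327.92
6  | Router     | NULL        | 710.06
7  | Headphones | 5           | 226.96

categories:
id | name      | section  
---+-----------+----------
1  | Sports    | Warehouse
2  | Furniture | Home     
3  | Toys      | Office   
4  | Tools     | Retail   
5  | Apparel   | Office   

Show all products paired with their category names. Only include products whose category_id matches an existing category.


INNER JOIN keeps only products rows whose category_id matches an id in categories. Walk through each product:
  - product 1 (Printer): category_id=3 -> matches Toys
  - product 2 (Lamp): category_id=1 -> matches Sports
  - product 3 (Cable): category_id=NULL, no match -> dropped
  - product 4 (Webcam): category_id=3 -> matches Toys
  - product 5 (Mouse): category_id=1 -> matches Sports
  - product 6 (Router): category_id=NULL, no match -> dropped
  - product 7 (Headphones): category_id=5 -> matches Apparel
So 2 of 7 rows are dropped.

SQL:
SELECT a.name, b.name AS category
FROM products a
INNER JOIN categories b ON a.category_id = b.id

Result:
name       | category
-----------+---------
Printer    | Toys    
Lamp       | Sports  
Webcam     | Toys    
Mouse      | Sports  
Headphones | Apparel 


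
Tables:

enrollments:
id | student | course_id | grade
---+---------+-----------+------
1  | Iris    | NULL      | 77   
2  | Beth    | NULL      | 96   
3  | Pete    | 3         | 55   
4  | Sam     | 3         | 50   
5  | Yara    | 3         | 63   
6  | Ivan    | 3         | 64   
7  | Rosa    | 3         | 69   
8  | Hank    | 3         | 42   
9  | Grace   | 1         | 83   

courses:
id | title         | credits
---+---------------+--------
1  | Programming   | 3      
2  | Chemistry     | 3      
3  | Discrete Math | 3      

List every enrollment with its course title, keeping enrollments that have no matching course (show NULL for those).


LEFT JOIN keeps every row from enrollments (the left table); where course_id has no match in courses, the course columns become NULL. Walk through each enrollment:
  - enrollment 1 (Iris): course_id=NULL, no match -> kept with NULL
  - enrollment 2 (Beth): course_id=NULL, no match -> kept with NULL
  - enrollment 3 (Pete): course_id=3 -> matches Discrete Math
  - enrollment 4 (Sam): course_id=3 -> matches Discrete Math
  - enrollment 5 (Yara): course_id=3 -> matches Discrete Math
  - enrollment 6 (Ivan): course_id=3 -> matches Discrete Math
  - enrollment 7 (Rosa): course_id=3 -> matches Discrete Math
  - enrollment 8 (Hank): course_id=3 -> matches Discrete Math
  - enrollment 9 (Grace): course_id=1 -> matches Programming
All 9 rows appear; 2 have NULL course.

SQL:
SELECT a.student, b.title AS course
FROM enrollments a
LEFT JOIN courses b ON a.course_id = b.id

Result:
student | course       
--------+--------------
Iris    | NULL         
Beth    | NULL         
Pete    | Discrete Math
Sam     | Discrete Math
Yara    | Discrete Math
Ivan    | Discrete Math
Rosa    | Discrete Math
Hank    | Discrete Math
Grace   | Programming  


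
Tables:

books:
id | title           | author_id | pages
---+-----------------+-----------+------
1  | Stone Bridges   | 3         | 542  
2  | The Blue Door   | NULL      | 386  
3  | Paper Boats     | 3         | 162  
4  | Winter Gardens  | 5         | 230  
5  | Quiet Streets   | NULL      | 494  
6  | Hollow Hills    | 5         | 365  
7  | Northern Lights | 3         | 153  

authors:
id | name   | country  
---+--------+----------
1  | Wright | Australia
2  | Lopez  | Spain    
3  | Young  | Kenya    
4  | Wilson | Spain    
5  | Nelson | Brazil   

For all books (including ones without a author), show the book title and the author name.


LEFT JOIN keeps every row from books (the left table); where author_id has no match in authors, the author columns become NULL. Walk through each book:
  - book 1 (Stone Bridges): author_id=3 -> matches Young
  - book 2 (The Blue Door): author_id=NULL, no match -> kept with NULL
  - book 3 (Paper Boats): author_id=3 -> matches Young
  - book 4 (Winter Gardens): author_id=5 -> matches Nelson
  - book 5 (Quiet Streets): author_id=NULL, no match -> kept with NULL
  - book 6 (Hollow Hills): author_id=5 -> matches Nelson
  - book 7 (Northern Lights): author_id=3 -> matches Young
All 7 rows appear; 2 have NULL author.

SQL:
SELECT a.title, b.name AS author
FROM books a
LEFT JOIN authors b ON a.author_id = b.id

Result:
title           | author
----------------+-------
Stone Bridges   | Young 
The Blue Door   | NULL  
Paper Boats     | Young 
Winter Gardens  | Nelson
Quiet Streets   | NULL  
Hollow Hills    | Nelson
Northern Lights | Young 


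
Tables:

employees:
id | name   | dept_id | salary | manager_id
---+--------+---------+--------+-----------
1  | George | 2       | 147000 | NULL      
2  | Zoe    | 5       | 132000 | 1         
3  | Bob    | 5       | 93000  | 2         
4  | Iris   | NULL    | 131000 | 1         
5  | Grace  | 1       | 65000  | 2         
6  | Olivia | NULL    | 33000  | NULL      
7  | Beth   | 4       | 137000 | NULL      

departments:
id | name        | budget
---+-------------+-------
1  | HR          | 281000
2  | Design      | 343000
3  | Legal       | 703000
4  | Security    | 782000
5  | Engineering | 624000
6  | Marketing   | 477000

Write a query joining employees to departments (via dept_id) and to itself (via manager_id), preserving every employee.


Two LEFT JOINs from the same base table employees: one to departments via dept_id, one to employees itself via manager_id. Both are LEFT so every employee is preserved.
Match against departments:
  - employee 1 (George): dept_id=2 -> matches Design
  - employee 2 (Zoe): dept_id=5 -> matches Engineering
  - employee 3 (Bob): dept_id=5 -> matches Engineering
  - employee 4 (Iris): dept_id=NULL, no match -> kept with NULL
  - employee 5 (Grace): dept_id=1 -> matches HR
  - employee 6 (Olivia): dept_id=NULL, no match -> kept with NULL
  - employee 7 (Beth): dept_id=4 -> matches Security
Match against employees (self):
  - employee 1 (George): manager_id=NULL -> NULL
  - employee 2 (Zoe): manager_id=1 -> George
  - employee 3 (Bob): manager_id=2 -> Zoe
  - employee 4 (Iris): manager_id=1 -> George
  - employee 5 (Grace): manager_id=2 -> Zoe
  - employee 6 (Olivia): manager_id=NULL -> NULL
  - employee 7 (Beth): manager_id=NULL -> NULL

SQL:
SELECT a.name, b.name AS department, c.name AS manager
FROM employees a
LEFT JOIN departments b ON a.dept_id = b.id
LEFT JOIN employees c ON a.manager_id = c.id

Result:
name   | department  | manager
-------+-------------+--------
George | Design      | NULL   
Zoe    | Engineering | George 
Bob    | Engineering | Zoe    
Iris   | NULL        | George 
Grace  | HR          | Zoe    
Olivia | NULL        | NULL   
Beth   | Security    | NULL   
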